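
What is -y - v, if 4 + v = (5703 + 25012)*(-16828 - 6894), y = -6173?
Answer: 728627407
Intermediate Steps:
v = -728621234 (v = -4 + (5703 + 25012)*(-16828 - 6894) = -4 + 30715*(-23722) = -4 - 728621230 = -728621234)
-y - v = -1*(-6173) - 1*(-728621234) = 6173 + 728621234 = 728627407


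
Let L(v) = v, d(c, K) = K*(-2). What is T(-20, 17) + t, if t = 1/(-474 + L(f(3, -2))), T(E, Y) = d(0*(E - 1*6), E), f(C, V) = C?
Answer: 18839/471 ≈ 39.998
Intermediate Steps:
d(c, K) = -2*K
T(E, Y) = -2*E
t = -1/471 (t = 1/(-474 + 3) = 1/(-471) = -1/471 ≈ -0.0021231)
T(-20, 17) + t = -2*(-20) - 1/471 = 40 - 1/471 = 18839/471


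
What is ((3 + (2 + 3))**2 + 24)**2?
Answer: 7744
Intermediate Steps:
((3 + (2 + 3))**2 + 24)**2 = ((3 + 5)**2 + 24)**2 = (8**2 + 24)**2 = (64 + 24)**2 = 88**2 = 7744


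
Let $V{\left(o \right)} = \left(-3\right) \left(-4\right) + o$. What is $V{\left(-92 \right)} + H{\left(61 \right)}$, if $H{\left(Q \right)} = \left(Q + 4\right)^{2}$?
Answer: $4145$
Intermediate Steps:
$H{\left(Q \right)} = \left(4 + Q\right)^{2}$
$V{\left(o \right)} = 12 + o$
$V{\left(-92 \right)} + H{\left(61 \right)} = \left(12 - 92\right) + \left(4 + 61\right)^{2} = -80 + 65^{2} = -80 + 4225 = 4145$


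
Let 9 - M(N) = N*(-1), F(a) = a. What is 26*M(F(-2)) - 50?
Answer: 132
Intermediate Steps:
M(N) = 9 + N (M(N) = 9 - N*(-1) = 9 - (-1)*N = 9 + N)
26*M(F(-2)) - 50 = 26*(9 - 2) - 50 = 26*7 - 50 = 182 - 50 = 132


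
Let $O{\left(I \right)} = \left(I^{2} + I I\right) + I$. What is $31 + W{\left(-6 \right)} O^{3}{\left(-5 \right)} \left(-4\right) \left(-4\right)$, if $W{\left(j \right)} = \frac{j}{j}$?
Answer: $1458031$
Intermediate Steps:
$W{\left(j \right)} = 1$
$O{\left(I \right)} = I + 2 I^{2}$ ($O{\left(I \right)} = \left(I^{2} + I^{2}\right) + I = 2 I^{2} + I = I + 2 I^{2}$)
$31 + W{\left(-6 \right)} O^{3}{\left(-5 \right)} \left(-4\right) \left(-4\right) = 31 + 1 \left(- 5 \left(1 + 2 \left(-5\right)\right)\right)^{3} \left(-4\right) \left(-4\right) = 31 + 1 \left(- 5 \left(1 - 10\right)\right)^{3} \left(-4\right) \left(-4\right) = 31 + 1 \left(\left(-5\right) \left(-9\right)\right)^{3} \left(-4\right) \left(-4\right) = 31 + 1 \cdot 45^{3} \left(-4\right) \left(-4\right) = 31 + 1 \cdot 91125 \left(-4\right) \left(-4\right) = 31 + 1 \left(\left(-364500\right) \left(-4\right)\right) = 31 + 1 \cdot 1458000 = 31 + 1458000 = 1458031$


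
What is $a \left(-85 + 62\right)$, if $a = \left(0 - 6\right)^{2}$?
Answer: $-828$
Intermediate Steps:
$a = 36$ ($a = \left(-6\right)^{2} = 36$)
$a \left(-85 + 62\right) = 36 \left(-85 + 62\right) = 36 \left(-23\right) = -828$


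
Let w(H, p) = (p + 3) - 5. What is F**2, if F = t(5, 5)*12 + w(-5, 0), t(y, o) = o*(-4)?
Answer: 58564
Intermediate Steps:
t(y, o) = -4*o
w(H, p) = -2 + p (w(H, p) = (3 + p) - 5 = -2 + p)
F = -242 (F = -4*5*12 + (-2 + 0) = -20*12 - 2 = -240 - 2 = -242)
F**2 = (-242)**2 = 58564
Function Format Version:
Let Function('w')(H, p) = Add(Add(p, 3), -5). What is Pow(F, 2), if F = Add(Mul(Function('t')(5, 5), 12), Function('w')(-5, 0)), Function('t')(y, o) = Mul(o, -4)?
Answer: 58564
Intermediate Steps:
Function('t')(y, o) = Mul(-4, o)
Function('w')(H, p) = Add(-2, p) (Function('w')(H, p) = Add(Add(3, p), -5) = Add(-2, p))
F = -242 (F = Add(Mul(Mul(-4, 5), 12), Add(-2, 0)) = Add(Mul(-20, 12), -2) = Add(-240, -2) = -242)
Pow(F, 2) = Pow(-242, 2) = 58564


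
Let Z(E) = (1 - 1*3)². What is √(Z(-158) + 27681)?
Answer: 7*√565 ≈ 166.39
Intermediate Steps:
Z(E) = 4 (Z(E) = (1 - 3)² = (-2)² = 4)
√(Z(-158) + 27681) = √(4 + 27681) = √27685 = 7*√565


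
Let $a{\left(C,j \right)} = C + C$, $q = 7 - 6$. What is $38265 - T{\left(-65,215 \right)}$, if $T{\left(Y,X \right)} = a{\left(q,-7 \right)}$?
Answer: $38263$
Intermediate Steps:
$q = 1$ ($q = 7 - 6 = 1$)
$a{\left(C,j \right)} = 2 C$
$T{\left(Y,X \right)} = 2$ ($T{\left(Y,X \right)} = 2 \cdot 1 = 2$)
$38265 - T{\left(-65,215 \right)} = 38265 - 2 = 38263$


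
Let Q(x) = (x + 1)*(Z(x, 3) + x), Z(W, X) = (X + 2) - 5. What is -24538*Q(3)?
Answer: -294456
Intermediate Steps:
Z(W, X) = -3 + X (Z(W, X) = (2 + X) - 5 = -3 + X)
Q(x) = x*(1 + x) (Q(x) = (x + 1)*((-3 + 3) + x) = (1 + x)*(0 + x) = (1 + x)*x = x*(1 + x))
-24538*Q(3) = -73614*(1 + 3) = -73614*4 = -24538*12 = -294456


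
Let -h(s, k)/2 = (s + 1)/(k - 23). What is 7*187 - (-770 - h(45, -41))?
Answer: 33287/16 ≈ 2080.4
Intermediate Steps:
h(s, k) = -2*(1 + s)/(-23 + k) (h(s, k) = -2*(s + 1)/(k - 23) = -2*(1 + s)/(-23 + k))
7*187 - (-770 - h(45, -41)) = 7*187 - (-770 - 2*(-1 - 1*45)/(-23 - 41)) = 1309 - (-770 - 2*(-1 - 45)/(-64)) = 1309 - (-770 - 2*(-1)*(-46)/64) = 1309 - (-770 - 1*23/16) = 1309 - (-770 - 23/16) = 1309 - 1*(-12343/16) = 1309 + 12343/16 = 33287/16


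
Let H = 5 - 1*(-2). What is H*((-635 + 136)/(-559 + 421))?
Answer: 3493/138 ≈ 25.312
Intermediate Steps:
H = 7 (H = 5 + 2 = 7)
H*((-635 + 136)/(-559 + 421)) = 7*((-635 + 136)/(-559 + 421)) = 7*(-499/(-138)) = 7*(-499*(-1/138)) = 7*(499/138) = 3493/138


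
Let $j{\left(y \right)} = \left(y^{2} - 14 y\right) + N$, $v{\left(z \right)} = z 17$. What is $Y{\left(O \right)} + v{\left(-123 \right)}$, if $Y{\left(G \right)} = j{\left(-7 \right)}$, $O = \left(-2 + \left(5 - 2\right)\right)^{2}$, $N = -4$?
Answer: $-1948$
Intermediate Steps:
$v{\left(z \right)} = 17 z$
$j{\left(y \right)} = -4 + y^{2} - 14 y$ ($j{\left(y \right)} = \left(y^{2} - 14 y\right) - 4 = -4 + y^{2} - 14 y$)
$O = 1$ ($O = \left(-2 + 3\right)^{2} = 1^{2} = 1$)
$Y{\left(G \right)} = 143$ ($Y{\left(G \right)} = -4 + \left(-7\right)^{2} - -98 = -4 + 49 + 98 = 143$)
$Y{\left(O \right)} + v{\left(-123 \right)} = 143 + 17 \left(-123\right) = 143 - 2091 = -1948$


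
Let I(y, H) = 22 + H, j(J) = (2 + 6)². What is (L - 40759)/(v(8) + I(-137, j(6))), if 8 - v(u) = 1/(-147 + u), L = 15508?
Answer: -3509889/13067 ≈ -268.61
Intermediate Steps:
j(J) = 64 (j(J) = 8² = 64)
v(u) = 8 - 1/(-147 + u)
(L - 40759)/(v(8) + I(-137, j(6))) = (15508 - 40759)/((-1177 + 8*8)/(-147 + 8) + (22 + 64)) = -25251/((-1177 + 64)/(-139) + 86) = -25251/(-1/139*(-1113) + 86) = -25251/(1113/139 + 86) = -25251/13067/139 = -25251*139/13067 = -3509889/13067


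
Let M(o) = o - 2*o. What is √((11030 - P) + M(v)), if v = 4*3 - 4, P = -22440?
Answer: 39*√22 ≈ 182.93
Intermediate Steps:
v = 8 (v = 12 - 4 = 8)
M(o) = -o
√((11030 - P) + M(v)) = √((11030 - 1*(-22440)) - 1*8) = √((11030 + 22440) - 8) = √(33470 - 8) = √33462 = 39*√22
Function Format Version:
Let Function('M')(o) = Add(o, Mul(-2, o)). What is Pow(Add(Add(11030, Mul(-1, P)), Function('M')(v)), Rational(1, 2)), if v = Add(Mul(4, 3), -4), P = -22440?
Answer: Mul(39, Pow(22, Rational(1, 2))) ≈ 182.93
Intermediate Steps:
v = 8 (v = Add(12, -4) = 8)
Function('M')(o) = Mul(-1, o)
Pow(Add(Add(11030, Mul(-1, P)), Function('M')(v)), Rational(1, 2)) = Pow(Add(Add(11030, Mul(-1, -22440)), Mul(-1, 8)), Rational(1, 2)) = Pow(Add(Add(11030, 22440), -8), Rational(1, 2)) = Pow(Add(33470, -8), Rational(1, 2)) = Pow(33462, Rational(1, 2)) = Mul(39, Pow(22, Rational(1, 2)))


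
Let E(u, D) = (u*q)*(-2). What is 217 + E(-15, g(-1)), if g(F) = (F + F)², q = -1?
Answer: 187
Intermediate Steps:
g(F) = 4*F² (g(F) = (2*F)² = 4*F²)
E(u, D) = 2*u (E(u, D) = (u*(-1))*(-2) = -u*(-2) = 2*u)
217 + E(-15, g(-1)) = 217 + 2*(-15) = 217 - 30 = 187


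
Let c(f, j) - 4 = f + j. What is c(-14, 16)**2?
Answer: 36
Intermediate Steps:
c(f, j) = 4 + f + j (c(f, j) = 4 + (f + j) = 4 + f + j)
c(-14, 16)**2 = (4 - 14 + 16)**2 = 6**2 = 36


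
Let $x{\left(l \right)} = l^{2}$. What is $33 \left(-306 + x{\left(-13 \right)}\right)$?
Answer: $-4521$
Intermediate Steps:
$33 \left(-306 + x{\left(-13 \right)}\right) = 33 \left(-306 + \left(-13\right)^{2}\right) = 33 \left(-306 + 169\right) = 33 \left(-137\right) = -4521$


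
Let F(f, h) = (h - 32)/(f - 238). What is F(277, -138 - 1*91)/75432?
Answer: -29/326872 ≈ -8.8720e-5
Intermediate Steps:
F(f, h) = (-32 + h)/(-238 + f)
F(277, -138 - 1*91)/75432 = ((-32 + (-138 - 1*91))/(-238 + 277))/75432 = ((-32 + (-138 - 91))/39)*(1/75432) = ((-32 - 229)/39)*(1/75432) = ((1/39)*(-261))*(1/75432) = -87/13*1/75432 = -29/326872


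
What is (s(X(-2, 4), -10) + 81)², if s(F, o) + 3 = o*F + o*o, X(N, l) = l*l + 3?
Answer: 144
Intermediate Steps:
X(N, l) = 3 + l² (X(N, l) = l² + 3 = 3 + l²)
s(F, o) = -3 + o² + F*o (s(F, o) = -3 + (o*F + o*o) = -3 + (F*o + o²) = -3 + (o² + F*o) = -3 + o² + F*o)
(s(X(-2, 4), -10) + 81)² = ((-3 + (-10)² + (3 + 4²)*(-10)) + 81)² = ((-3 + 100 + (3 + 16)*(-10)) + 81)² = ((-3 + 100 + 19*(-10)) + 81)² = ((-3 + 100 - 190) + 81)² = (-93 + 81)² = (-12)² = 144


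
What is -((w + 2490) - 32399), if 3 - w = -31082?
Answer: -1176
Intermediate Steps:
w = 31085 (w = 3 - 1*(-31082) = 3 + 31082 = 31085)
-((w + 2490) - 32399) = -((31085 + 2490) - 32399) = -(33575 - 32399) = -1*1176 = -1176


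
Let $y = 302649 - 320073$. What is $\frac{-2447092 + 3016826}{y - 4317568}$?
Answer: $- \frac{284867}{2167496} \approx -0.13143$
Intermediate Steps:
$y = -17424$
$\frac{-2447092 + 3016826}{y - 4317568} = \frac{-2447092 + 3016826}{-17424 - 4317568} = \frac{569734}{-4334992} = 569734 \left(- \frac{1}{4334992}\right) = - \frac{284867}{2167496}$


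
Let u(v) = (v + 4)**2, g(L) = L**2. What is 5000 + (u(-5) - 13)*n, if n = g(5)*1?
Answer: 4700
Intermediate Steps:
u(v) = (4 + v)**2
n = 25 (n = 5**2*1 = 25*1 = 25)
5000 + (u(-5) - 13)*n = 5000 + ((4 - 5)**2 - 13)*25 = 5000 + ((-1)**2 - 13)*25 = 5000 + (1 - 13)*25 = 5000 - 12*25 = 5000 - 300 = 4700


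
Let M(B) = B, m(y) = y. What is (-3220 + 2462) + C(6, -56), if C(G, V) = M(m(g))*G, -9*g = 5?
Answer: -2284/3 ≈ -761.33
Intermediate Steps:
g = -5/9 (g = -⅑*5 = -5/9 ≈ -0.55556)
C(G, V) = -5*G/9
(-3220 + 2462) + C(6, -56) = (-3220 + 2462) - 5/9*6 = -758 - 10/3 = -2284/3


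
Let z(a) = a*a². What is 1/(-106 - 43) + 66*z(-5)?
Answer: -1229251/149 ≈ -8250.0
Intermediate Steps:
z(a) = a³
1/(-106 - 43) + 66*z(-5) = 1/(-106 - 43) + 66*(-5)³ = 1/(-149) + 66*(-125) = -1/149 - 8250 = -1229251/149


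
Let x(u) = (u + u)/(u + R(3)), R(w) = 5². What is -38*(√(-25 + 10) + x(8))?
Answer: -608/33 - 38*I*√15 ≈ -18.424 - 147.17*I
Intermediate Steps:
R(w) = 25
x(u) = 2*u/(25 + u) (x(u) = (u + u)/(u + 25) = (2*u)/(25 + u) = 2*u/(25 + u))
-38*(√(-25 + 10) + x(8)) = -38*(√(-25 + 10) + 2*8/(25 + 8)) = -38*(√(-15) + 2*8/33) = -38*(I*√15 + 2*8*(1/33)) = -38*(I*√15 + 16/33) = -38*(16/33 + I*√15) = -608/33 - 38*I*√15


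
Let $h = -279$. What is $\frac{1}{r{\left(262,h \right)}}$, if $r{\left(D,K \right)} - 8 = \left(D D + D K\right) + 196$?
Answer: $- \frac{1}{4250} \approx -0.00023529$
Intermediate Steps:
$r{\left(D,K \right)} = 204 + D^{2} + D K$ ($r{\left(D,K \right)} = 8 + \left(\left(D D + D K\right) + 196\right) = 8 + \left(\left(D^{2} + D K\right) + 196\right) = 8 + \left(196 + D^{2} + D K\right) = 204 + D^{2} + D K$)
$\frac{1}{r{\left(262,h \right)}} = \frac{1}{204 + 262^{2} + 262 \left(-279\right)} = \frac{1}{204 + 68644 - 73098} = \frac{1}{-4250} = - \frac{1}{4250}$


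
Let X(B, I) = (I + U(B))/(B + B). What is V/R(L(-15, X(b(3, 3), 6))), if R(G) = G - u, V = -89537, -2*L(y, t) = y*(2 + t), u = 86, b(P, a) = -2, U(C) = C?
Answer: 179074/157 ≈ 1140.6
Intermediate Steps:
X(B, I) = (B + I)/(2*B) (X(B, I) = (I + B)/(B + B) = (B + I)/((2*B)) = (B + I)*(1/(2*B)) = (B + I)/(2*B))
L(y, t) = -y*(2 + t)/2
R(G) = -86 + G (R(G) = G - 1*86 = G - 86 = -86 + G)
V/R(L(-15, X(b(3, 3), 6))) = -89537/(-86 - 1/2*(-15)*(2 + (1/2)*(-2 + 6)/(-2))) = -89537/(-86 - 1/2*(-15)*(2 + (1/2)*(-1/2)*4)) = -89537/(-86 - 1/2*(-15)*(2 - 1)) = -89537/(-86 - 1/2*(-15)*1) = -89537/(-86 + 15/2) = -89537/(-157/2) = -89537*(-2/157) = 179074/157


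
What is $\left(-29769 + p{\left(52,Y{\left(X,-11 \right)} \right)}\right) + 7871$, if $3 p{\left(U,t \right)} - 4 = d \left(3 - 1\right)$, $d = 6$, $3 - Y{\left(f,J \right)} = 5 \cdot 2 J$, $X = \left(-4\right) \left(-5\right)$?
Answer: $- \frac{65678}{3} \approx -21893.0$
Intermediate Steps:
$X = 20$
$Y{\left(f,J \right)} = 3 - 10 J$ ($Y{\left(f,J \right)} = 3 - 5 \cdot 2 J = 3 - 10 J$)
$p{\left(U,t \right)} = \frac{16}{3}$ ($p{\left(U,t \right)} = \frac{4}{3} + \frac{6 \left(3 - 1\right)}{3} = \frac{4}{3} + \frac{6 \cdot 2}{3} = \frac{4}{3} + \frac{1}{3} \cdot 12 = \frac{4}{3} + 4 = \frac{16}{3}$)
$\left(-29769 + p{\left(52,Y{\left(X,-11 \right)} \right)}\right) + 7871 = \left(-29769 + \frac{16}{3}\right) + 7871 = - \frac{89291}{3} + 7871 = - \frac{65678}{3}$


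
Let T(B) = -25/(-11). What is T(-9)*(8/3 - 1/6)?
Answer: 125/22 ≈ 5.6818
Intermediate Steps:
T(B) = 25/11 (T(B) = -25*(-1/11) = 25/11)
T(-9)*(8/3 - 1/6) = 25*(8/3 - 1/6)/11 = 25*(8*(⅓) - 1*⅙)/11 = 25*(8/3 - ⅙)/11 = (25/11)*(5/2) = 125/22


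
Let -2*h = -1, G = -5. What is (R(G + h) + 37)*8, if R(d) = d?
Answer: 260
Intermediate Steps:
h = ½ (h = -½*(-1) = ½ ≈ 0.50000)
(R(G + h) + 37)*8 = ((-5 + ½) + 37)*8 = (-9/2 + 37)*8 = (65/2)*8 = 260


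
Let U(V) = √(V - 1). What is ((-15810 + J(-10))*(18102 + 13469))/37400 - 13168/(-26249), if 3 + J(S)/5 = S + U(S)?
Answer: -526209359337/39268504 + 31571*I*√11/7480 ≈ -13400.0 + 13.999*I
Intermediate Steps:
U(V) = √(-1 + V)
J(S) = -15 + 5*S + 5*√(-1 + S) (J(S) = -15 + 5*(S + √(-1 + S)) = -15 + (5*S + 5*√(-1 + S)) = -15 + 5*S + 5*√(-1 + S))
((-15810 + J(-10))*(18102 + 13469))/37400 - 13168/(-26249) = ((-15810 + (-15 + 5*(-10) + 5*√(-1 - 10)))*(18102 + 13469))/37400 - 13168/(-26249) = ((-15810 + (-15 - 50 + 5*√(-11)))*31571)*(1/37400) - 13168*(-1/26249) = ((-15810 + (-15 - 50 + 5*(I*√11)))*31571)*(1/37400) + 13168/26249 = ((-15810 + (-15 - 50 + 5*I*√11))*31571)*(1/37400) + 13168/26249 = ((-15810 + (-65 + 5*I*√11))*31571)*(1/37400) + 13168/26249 = ((-15875 + 5*I*√11)*31571)*(1/37400) + 13168/26249 = (-501189625 + 157855*I*√11)*(1/37400) + 13168/26249 = (-20047585/1496 + 31571*I*√11/7480) + 13168/26249 = -526209359337/39268504 + 31571*I*√11/7480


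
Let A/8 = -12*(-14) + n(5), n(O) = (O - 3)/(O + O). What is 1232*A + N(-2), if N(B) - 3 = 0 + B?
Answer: 8288901/5 ≈ 1.6578e+6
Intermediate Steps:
n(O) = (-3 + O)/(2*O) (n(O) = (-3 + O)/((2*O)) = (-3 + O)*(1/(2*O)) = (-3 + O)/(2*O))
A = 6728/5 (A = 8*(-12*(-14) + (½)*(-3 + 5)/5) = 8*(168 + (½)*(⅕)*2) = 8*(168 + ⅕) = 8*(841/5) = 6728/5 ≈ 1345.6)
N(B) = 3 + B (N(B) = 3 + (0 + B) = 3 + B)
1232*A + N(-2) = 1232*(6728/5) + (3 - 2) = 8288896/5 + 1 = 8288901/5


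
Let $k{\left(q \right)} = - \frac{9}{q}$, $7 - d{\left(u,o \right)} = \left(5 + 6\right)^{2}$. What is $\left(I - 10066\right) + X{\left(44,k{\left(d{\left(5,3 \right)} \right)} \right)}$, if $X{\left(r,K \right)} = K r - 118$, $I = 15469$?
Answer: $\frac{100481}{19} \approx 5288.5$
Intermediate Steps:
$d{\left(u,o \right)} = -114$ ($d{\left(u,o \right)} = 7 - \left(5 + 6\right)^{2} = 7 - 11^{2} = 7 - 121 = -114$)
$X{\left(r,K \right)} = -118 + K r$
$\left(I - 10066\right) + X{\left(44,k{\left(d{\left(5,3 \right)} \right)} \right)} = \left(15469 - 10066\right) - \left(118 - - \frac{9}{-114} \cdot 44\right) = 5403 - \left(118 - \left(-9\right) \left(- \frac{1}{114}\right) 44\right) = 5403 + \left(-118 + \frac{3}{38} \cdot 44\right) = 5403 + \left(-118 + \frac{66}{19}\right) = 5403 - \frac{2176}{19} = \frac{100481}{19}$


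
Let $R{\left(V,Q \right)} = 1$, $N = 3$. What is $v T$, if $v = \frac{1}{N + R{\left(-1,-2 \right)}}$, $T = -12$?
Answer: $-3$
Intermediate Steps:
$v = \frac{1}{4}$ ($v = \frac{1}{3 + 1} = \frac{1}{4} \approx 0.25$)
$v T = \frac{1}{4} \left(-12\right) = -3$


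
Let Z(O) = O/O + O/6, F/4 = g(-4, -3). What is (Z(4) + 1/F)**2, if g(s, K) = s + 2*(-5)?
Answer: 76729/28224 ≈ 2.7186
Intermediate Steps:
g(s, K) = -10 + s (g(s, K) = s - 10 = -10 + s)
F = -56 (F = 4*(-10 - 4) = 4*(-14) = -56)
Z(O) = 1 + O/6 (Z(O) = 1 + O*(1/6) = 1 + O/6)
(Z(4) + 1/F)**2 = ((1 + (1/6)*4) + 1/(-56))**2 = ((1 + 2/3) - 1/56)**2 = (5/3 - 1/56)**2 = (277/168)**2 = 76729/28224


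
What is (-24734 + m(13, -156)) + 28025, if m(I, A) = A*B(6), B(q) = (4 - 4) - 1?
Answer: 3447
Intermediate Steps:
B(q) = -1 (B(q) = 0 - 1 = -1)
m(I, A) = -A (m(I, A) = A*(-1) = -A)
(-24734 + m(13, -156)) + 28025 = (-24734 - 1*(-156)) + 28025 = (-24734 + 156) + 28025 = -24578 + 28025 = 3447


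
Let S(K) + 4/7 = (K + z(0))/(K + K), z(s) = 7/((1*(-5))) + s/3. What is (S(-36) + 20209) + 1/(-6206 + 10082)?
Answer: 16449275537/813960 ≈ 20209.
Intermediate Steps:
z(s) = -7/5 + s/3 (z(s) = 7/(-5) + s*(1/3) = 7*(-1/5) + s/3 = -7/5 + s/3)
S(K) = -4/7 + (-7/5 + K)/(2*K) (S(K) = -4/7 + (K + (-7/5 + (1/3)*0))/(K + K) = -4/7 + (K + (-7/5 + 0))/((2*K)) = -4/7 + (K - 7/5)*(1/(2*K)) = -4/7 + (-7/5 + K)*(1/(2*K)) = -4/7 + (-7/5 + K)/(2*K))
(S(-36) + 20209) + 1/(-6206 + 10082) = ((1/70)*(-49 - 5*(-36))/(-36) + 20209) + 1/(-6206 + 10082) = ((1/70)*(-1/36)*(-49 + 180) + 20209) + 1/3876 = ((1/70)*(-1/36)*131 + 20209) + 1/3876 = (-131/2520 + 20209) + 1/3876 = 50926549/2520 + 1/3876 = 16449275537/813960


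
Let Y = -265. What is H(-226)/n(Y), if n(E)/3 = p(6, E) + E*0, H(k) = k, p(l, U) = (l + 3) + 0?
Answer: -226/27 ≈ -8.3704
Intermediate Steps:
p(l, U) = 3 + l (p(l, U) = (3 + l) + 0 = 3 + l)
n(E) = 27 (n(E) = 3*((3 + 6) + E*0) = 3*(9 + 0) = 3*9 = 27)
H(-226)/n(Y) = -226/27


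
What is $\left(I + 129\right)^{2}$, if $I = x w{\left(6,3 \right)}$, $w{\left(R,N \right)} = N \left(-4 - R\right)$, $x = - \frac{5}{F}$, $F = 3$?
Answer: $32041$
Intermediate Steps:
$x = - \frac{5}{3} \approx -1.6667$
$I = 50$ ($I = - \frac{5 \left(\left(-1\right) 3 \left(4 + 6\right)\right)}{3} = - \frac{5 \left(\left(-1\right) 3 \cdot 10\right)}{3} = \left(- \frac{5}{3}\right) \left(-30\right) = 50$)
$\left(I + 129\right)^{2} = \left(50 + 129\right)^{2} = 179^{2} = 32041$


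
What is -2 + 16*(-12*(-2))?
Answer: 382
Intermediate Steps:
-2 + 16*(-12*(-2)) = -2 + 16*24 = -2 + 384 = 382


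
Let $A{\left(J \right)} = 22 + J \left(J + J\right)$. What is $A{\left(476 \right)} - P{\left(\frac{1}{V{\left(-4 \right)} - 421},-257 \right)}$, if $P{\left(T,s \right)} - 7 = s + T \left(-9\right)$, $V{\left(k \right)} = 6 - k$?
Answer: $\frac{62119085}{137} \approx 4.5342 \cdot 10^{5}$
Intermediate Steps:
$P{\left(T,s \right)} = 7 + s - 9 T$ ($P{\left(T,s \right)} = 7 + \left(s + T \left(-9\right)\right) = 7 - \left(- s + 9 T\right) = 7 + s - 9 T$)
$A{\left(J \right)} = 22 + 2 J^{2}$ ($A{\left(J \right)} = 22 + J 2 J = 22 + 2 J^{2}$)
$A{\left(476 \right)} - P{\left(\frac{1}{V{\left(-4 \right)} - 421},-257 \right)} = \left(22 + 2 \cdot 476^{2}\right) - \left(7 - 257 - \frac{9}{\left(6 - -4\right) - 421}\right) = \left(22 + 2 \cdot 226576\right) - \left(7 - 257 - \frac{9}{\left(6 + 4\right) - 421}\right) = \left(22 + 453152\right) - \left(7 - 257 - \frac{9}{10 - 421}\right) = 453174 - \left(7 - 257 - \frac{9}{-411}\right) = 453174 - \left(7 - 257 - - \frac{3}{137}\right) = 453174 - \left(7 - 257 + \frac{3}{137}\right) = 453174 - - \frac{34247}{137} = 453174 + \frac{34247}{137} = \frac{62119085}{137}$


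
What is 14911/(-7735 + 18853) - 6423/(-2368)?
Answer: 53360081/13163712 ≈ 4.0536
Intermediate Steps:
14911/(-7735 + 18853) - 6423/(-2368) = 14911/11118 - 6423*(-1/2368) = 14911*(1/11118) + 6423/2368 = 14911/11118 + 6423/2368 = 53360081/13163712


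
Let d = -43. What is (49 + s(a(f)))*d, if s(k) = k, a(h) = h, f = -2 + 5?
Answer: -2236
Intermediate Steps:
f = 3
(49 + s(a(f)))*d = (49 + 3)*(-43) = 52*(-43) = -2236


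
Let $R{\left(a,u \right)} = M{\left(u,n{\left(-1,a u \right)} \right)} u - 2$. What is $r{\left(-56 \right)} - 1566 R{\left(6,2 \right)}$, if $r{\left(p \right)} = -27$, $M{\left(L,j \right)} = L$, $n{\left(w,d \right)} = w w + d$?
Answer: $-3159$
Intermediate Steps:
$n{\left(w,d \right)} = d + w^{2}$ ($n{\left(w,d \right)} = w^{2} + d = d + w^{2}$)
$R{\left(a,u \right)} = -2 + u^{2}$ ($R{\left(a,u \right)} = u u - 2 = u^{2} - 2 = -2 + u^{2}$)
$r{\left(-56 \right)} - 1566 R{\left(6,2 \right)} = -27 - 1566 \left(-2 + 2^{2}\right) = -27 - 1566 \left(-2 + 4\right) = -27 - 3132 = -3159$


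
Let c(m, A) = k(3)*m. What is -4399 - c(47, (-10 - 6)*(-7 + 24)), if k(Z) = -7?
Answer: -4070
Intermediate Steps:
c(m, A) = -7*m
-4399 - c(47, (-10 - 6)*(-7 + 24)) = -4399 - (-7)*47 = -4399 - 1*(-329) = -4399 + 329 = -4070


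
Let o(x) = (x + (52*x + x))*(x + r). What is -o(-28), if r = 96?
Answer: 102816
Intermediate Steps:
o(x) = 54*x*(96 + x) (o(x) = (x + (52*x + x))*(x + 96) = (x + 53*x)*(96 + x) = (54*x)*(96 + x) = 54*x*(96 + x))
-o(-28) = -54*(-28)*(96 - 28) = -54*(-28)*68 = -1*(-102816) = 102816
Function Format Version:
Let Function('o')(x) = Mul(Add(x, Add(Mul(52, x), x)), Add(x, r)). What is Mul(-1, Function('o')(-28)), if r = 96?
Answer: 102816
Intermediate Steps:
Function('o')(x) = Mul(54, x, Add(96, x)) (Function('o')(x) = Mul(Add(x, Add(Mul(52, x), x)), Add(x, 96)) = Mul(Add(x, Mul(53, x)), Add(96, x)) = Mul(Mul(54, x), Add(96, x)) = Mul(54, x, Add(96, x)))
Mul(-1, Function('o')(-28)) = Mul(-1, Mul(54, -28, Add(96, -28))) = Mul(-1, Mul(54, -28, 68)) = Mul(-1, -102816) = 102816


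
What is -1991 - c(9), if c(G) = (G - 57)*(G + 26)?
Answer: -311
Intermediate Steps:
c(G) = (-57 + G)*(26 + G)
-1991 - c(9) = -1991 - (-1482 + 9**2 - 31*9) = -1991 - (-1482 + 81 - 279) = -1991 - 1*(-1680) = -1991 + 1680 = -311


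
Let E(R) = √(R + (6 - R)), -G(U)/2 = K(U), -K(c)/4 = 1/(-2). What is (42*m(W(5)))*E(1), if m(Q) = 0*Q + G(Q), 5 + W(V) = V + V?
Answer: -168*√6 ≈ -411.51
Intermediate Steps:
K(c) = 2 (K(c) = -4/(-2) = -4*(-½) = 2)
G(U) = -4 (G(U) = -2*2 = -4)
W(V) = -5 + 2*V (W(V) = -5 + (V + V) = -5 + 2*V)
m(Q) = -4 (m(Q) = 0*Q - 4 = 0 - 4 = -4)
E(R) = √6
(42*m(W(5)))*E(1) = (42*(-4))*√6 = -168*√6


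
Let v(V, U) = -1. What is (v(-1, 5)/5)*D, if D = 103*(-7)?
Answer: 721/5 ≈ 144.20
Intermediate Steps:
D = -721
(v(-1, 5)/5)*D = -1/5*(-721) = 721/5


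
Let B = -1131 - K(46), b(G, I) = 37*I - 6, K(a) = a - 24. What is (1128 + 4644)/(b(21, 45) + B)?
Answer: 2886/253 ≈ 11.407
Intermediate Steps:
K(a) = -24 + a
b(G, I) = -6 + 37*I
B = -1153 (B = -1131 - (-24 + 46) = -1131 - 1*22 = -1131 - 22 = -1153)
(1128 + 4644)/(b(21, 45) + B) = (1128 + 4644)/((-6 + 37*45) - 1153) = 5772/((-6 + 1665) - 1153) = 5772/(1659 - 1153) = 5772/506 = 5772*(1/506) = 2886/253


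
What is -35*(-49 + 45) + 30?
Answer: 170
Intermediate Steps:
-35*(-49 + 45) + 30 = -35*(-4) + 30 = 140 + 30 = 170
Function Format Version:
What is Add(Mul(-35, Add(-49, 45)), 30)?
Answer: 170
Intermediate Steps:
Add(Mul(-35, Add(-49, 45)), 30) = Add(Mul(-35, -4), 30) = Add(140, 30) = 170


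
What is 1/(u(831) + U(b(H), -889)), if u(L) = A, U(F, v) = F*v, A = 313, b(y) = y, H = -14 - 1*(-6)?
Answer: 1/7425 ≈ 0.00013468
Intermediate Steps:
H = -8 (H = -14 + 6 = -8)
u(L) = 313
1/(u(831) + U(b(H), -889)) = 1/(313 - 8*(-889)) = 1/(313 + 7112) = 1/7425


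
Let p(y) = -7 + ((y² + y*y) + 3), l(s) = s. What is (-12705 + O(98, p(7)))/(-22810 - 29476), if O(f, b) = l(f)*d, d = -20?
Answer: 14665/52286 ≈ 0.28048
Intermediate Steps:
p(y) = -4 + 2*y² (p(y) = -7 + ((y² + y²) + 3) = -7 + (2*y² + 3) = -7 + (3 + 2*y²) = -4 + 2*y²)
O(f, b) = -20*f (O(f, b) = f*(-20) = -20*f)
(-12705 + O(98, p(7)))/(-22810 - 29476) = (-12705 - 20*98)/(-22810 - 29476) = (-12705 - 1960)/(-52286) = -14665*(-1/52286) = 14665/52286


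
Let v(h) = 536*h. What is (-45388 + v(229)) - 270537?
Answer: -193181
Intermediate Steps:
(-45388 + v(229)) - 270537 = (-45388 + 536*229) - 270537 = (-45388 + 122744) - 270537 = 77356 - 270537 = -193181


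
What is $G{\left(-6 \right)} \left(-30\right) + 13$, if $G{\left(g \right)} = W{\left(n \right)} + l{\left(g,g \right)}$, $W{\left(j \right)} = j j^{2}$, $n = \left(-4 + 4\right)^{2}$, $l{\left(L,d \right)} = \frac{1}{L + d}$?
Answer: $\frac{31}{2} \approx 15.5$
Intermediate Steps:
$n = 0$ ($n = 0^{2} = 0$)
$W{\left(j \right)} = j^{3}$
$G{\left(g \right)} = \frac{1}{2 g}$ ($G{\left(g \right)} = 0^{3} + \frac{1}{g + g} = 0 + \frac{1}{2 g} = \frac{1}{2 g}$)
$G{\left(-6 \right)} \left(-30\right) + 13 = \frac{1}{2 \left(-6\right)} \left(-30\right) + 13 = \frac{1}{2} \left(- \frac{1}{6}\right) \left(-30\right) + 13 = \left(- \frac{1}{12}\right) \left(-30\right) + 13 = \frac{5}{2} + 13 = \frac{31}{2}$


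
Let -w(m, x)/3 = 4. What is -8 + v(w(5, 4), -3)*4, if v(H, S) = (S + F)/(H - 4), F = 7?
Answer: -9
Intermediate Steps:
w(m, x) = -12 (w(m, x) = -3*4 = -12)
v(H, S) = (7 + S)/(-4 + H) (v(H, S) = (S + 7)/(H - 4) = (7 + S)/(-4 + H))
-8 + v(w(5, 4), -3)*4 = -8 + ((7 - 3)/(-4 - 12))*4 = -8 + (4/(-16))*4 = -8 - 1/16*4*4 = -8 - ¼*4 = -8 - 1 = -9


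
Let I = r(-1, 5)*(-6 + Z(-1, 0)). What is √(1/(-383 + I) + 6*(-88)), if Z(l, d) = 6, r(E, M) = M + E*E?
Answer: 5*I*√3098087/383 ≈ 22.978*I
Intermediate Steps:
r(E, M) = M + E²
I = 0 (I = (5 + (-1)²)*(-6 + 6) = (5 + 1)*0 = 6*0 = 0)
√(1/(-383 + I) + 6*(-88)) = √(1/(-383 + 0) + 6*(-88)) = √(1/(-383) - 528) = √(-1/383 - 528) = √(-202225/383) = 5*I*√3098087/383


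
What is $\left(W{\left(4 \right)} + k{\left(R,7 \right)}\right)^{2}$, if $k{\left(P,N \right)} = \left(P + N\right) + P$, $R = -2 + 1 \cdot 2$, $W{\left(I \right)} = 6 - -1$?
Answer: $196$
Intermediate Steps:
$W{\left(I \right)} = 7$ ($W{\left(I \right)} = 6 + 1 = 7$)
$R = 0$ ($R = -2 + 2 = 0$)
$k{\left(P,N \right)} = N + 2 P$ ($k{\left(P,N \right)} = \left(N + P\right) + P = N + 2 P$)
$\left(W{\left(4 \right)} + k{\left(R,7 \right)}\right)^{2} = \left(7 + \left(7 + 2 \cdot 0\right)\right)^{2} = \left(7 + \left(7 + 0\right)\right)^{2} = \left(7 + 7\right)^{2} = 14^{2} = 196$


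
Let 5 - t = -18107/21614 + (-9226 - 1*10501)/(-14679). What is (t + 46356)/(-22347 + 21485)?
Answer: -14708882247341/273488382972 ≈ -53.782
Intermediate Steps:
t = 1425772805/317271906 (t = 5 - (-18107/21614 + (-9226 - 1*10501)/(-14679)) = 5 - (-18107*1/21614 + (-9226 - 10501)*(-1/14679)) = 5 - (-18107/21614 - 19727*(-1/14679)) = 5 - (-18107/21614 + 19727/14679) = 5 - 1*160586725/317271906 = 5 - 160586725/317271906 = 1425772805/317271906 ≈ 4.4939)
(t + 46356)/(-22347 + 21485) = (1425772805/317271906 + 46356)/(-22347 + 21485) = (14708882247341/317271906)/(-862) = (14708882247341/317271906)*(-1/862) = -14708882247341/273488382972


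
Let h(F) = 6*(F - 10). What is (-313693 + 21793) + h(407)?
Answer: -289518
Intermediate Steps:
h(F) = -60 + 6*F (h(F) = 6*(-10 + F) = -60 + 6*F)
(-313693 + 21793) + h(407) = (-313693 + 21793) + (-60 + 6*407) = -291900 + (-60 + 2442) = -291900 + 2382 = -289518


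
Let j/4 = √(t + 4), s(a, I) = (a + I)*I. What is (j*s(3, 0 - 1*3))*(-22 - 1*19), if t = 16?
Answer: 0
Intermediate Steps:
s(a, I) = I*(I + a) (s(a, I) = (I + a)*I = I*(I + a))
j = 8*√5 (j = 4*√(16 + 4) = 4*√20 = 4*(2*√5) = 8*√5 ≈ 17.889)
(j*s(3, 0 - 1*3))*(-22 - 1*19) = ((8*√5)*((0 - 1*3)*((0 - 1*3) + 3)))*(-22 - 1*19) = ((8*√5)*((0 - 3)*((0 - 3) + 3)))*(-22 - 19) = ((8*√5)*(-3*(-3 + 3)))*(-41) = ((8*√5)*(-3*0))*(-41) = ((8*√5)*0)*(-41) = 0*(-41) = 0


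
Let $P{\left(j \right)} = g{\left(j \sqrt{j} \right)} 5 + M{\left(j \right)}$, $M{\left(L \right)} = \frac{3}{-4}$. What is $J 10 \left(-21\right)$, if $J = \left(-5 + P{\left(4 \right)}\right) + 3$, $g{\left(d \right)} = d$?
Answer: $- \frac{15645}{2} \approx -7822.5$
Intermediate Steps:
$M{\left(L \right)} = - \frac{3}{4}$ ($M{\left(L \right)} = 3 \left(- \frac{1}{4}\right) = - \frac{3}{4}$)
$P{\left(j \right)} = - \frac{3}{4} + 5 j^{\frac{3}{2}}$ ($P{\left(j \right)} = j \sqrt{j} 5 - \frac{3}{4} = j^{\frac{3}{2}} \cdot 5 - \frac{3}{4} = 5 j^{\frac{3}{2}} - \frac{3}{4} = - \frac{3}{4} + 5 j^{\frac{3}{2}}$)
$J = \frac{149}{4}$ ($J = \left(-5 - \left(\frac{3}{4} - 5 \cdot 4^{\frac{3}{2}}\right)\right) + 3 = \left(-5 + \left(- \frac{3}{4} + 5 \cdot 8\right)\right) + 3 = \left(-5 + \left(- \frac{3}{4} + 40\right)\right) + 3 = \left(-5 + \frac{157}{4}\right) + 3 = \frac{137}{4} + 3 = \frac{149}{4} \approx 37.25$)
$J 10 \left(-21\right) = \frac{149}{4} \cdot 10 \left(-21\right) = \frac{745}{2} \left(-21\right) = - \frac{15645}{2}$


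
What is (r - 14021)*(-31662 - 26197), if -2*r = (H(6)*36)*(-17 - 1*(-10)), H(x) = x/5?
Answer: 4012463791/5 ≈ 8.0249e+8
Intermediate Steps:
H(x) = x/5 (H(x) = x*(1/5) = x/5)
r = 756/5 (r = -((1/5)*6)*36*(-17 - 1*(-10))/2 = -(6/5)*36*(-17 + 10)/2 = -108*(-7)/5 = -1/2*(-1512/5) = 756/5 ≈ 151.20)
(r - 14021)*(-31662 - 26197) = (756/5 - 14021)*(-31662 - 26197) = -69349/5*(-57859) = 4012463791/5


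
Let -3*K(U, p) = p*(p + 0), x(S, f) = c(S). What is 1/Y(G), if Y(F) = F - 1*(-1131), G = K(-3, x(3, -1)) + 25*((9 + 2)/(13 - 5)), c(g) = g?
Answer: 8/9299 ≈ 0.00086031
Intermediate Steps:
x(S, f) = S
K(U, p) = -p²/3 (K(U, p) = -p*(p + 0)/3 = -p*p/3 = -p²/3)
G = 251/8 (G = -⅓*3² + 25*((9 + 2)/(13 - 5)) = -⅓*9 + 25*(11/8) = -3 + 25*(11*(⅛)) = -3 + 25*(11/8) = -3 + 275/8 = 251/8 ≈ 31.375)
Y(F) = 1131 + F (Y(F) = F + 1131 = 1131 + F)
1/Y(G) = 1/(1131 + 251/8) = 1/(9299/8) = 8/9299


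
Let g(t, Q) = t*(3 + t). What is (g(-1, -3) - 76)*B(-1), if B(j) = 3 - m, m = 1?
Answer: -156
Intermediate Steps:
B(j) = 2 (B(j) = 3 - 1*1 = 3 - 1 = 2)
(g(-1, -3) - 76)*B(-1) = (-(3 - 1) - 76)*2 = (-1*2 - 76)*2 = (-2 - 76)*2 = -78*2 = -156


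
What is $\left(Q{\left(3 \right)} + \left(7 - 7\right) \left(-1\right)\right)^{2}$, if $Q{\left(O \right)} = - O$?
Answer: $9$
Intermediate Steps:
$\left(Q{\left(3 \right)} + \left(7 - 7\right) \left(-1\right)\right)^{2} = \left(\left(-1\right) 3 + \left(7 - 7\right) \left(-1\right)\right)^{2} = \left(-3 + 0 \left(-1\right)\right)^{2} = \left(-3 + 0\right)^{2} = \left(-3\right)^{2} = 9$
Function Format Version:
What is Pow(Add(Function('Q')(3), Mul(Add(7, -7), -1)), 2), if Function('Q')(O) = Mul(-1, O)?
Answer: 9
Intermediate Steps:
Pow(Add(Function('Q')(3), Mul(Add(7, -7), -1)), 2) = Pow(Add(Mul(-1, 3), Mul(Add(7, -7), -1)), 2) = Pow(Add(-3, Mul(0, -1)), 2) = Pow(Add(-3, 0), 2) = Pow(-3, 2) = 9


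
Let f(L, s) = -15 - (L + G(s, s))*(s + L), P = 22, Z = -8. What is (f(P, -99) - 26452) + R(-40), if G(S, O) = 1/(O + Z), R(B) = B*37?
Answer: -2809148/107 ≈ -26254.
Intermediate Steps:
R(B) = 37*B
G(S, O) = 1/(-8 + O) (G(S, O) = 1/(O - 8) = 1/(-8 + O))
f(L, s) = -15 - (L + s)*(L + 1/(-8 + s)) (f(L, s) = -15 - (L + 1/(-8 + s))*(s + L) = -15 - (L + 1/(-8 + s))*(L + s) = -15 - (L + s)*(L + 1/(-8 + s)))
(f(P, -99) - 26452) + R(-40) = ((-1*22 - 1*(-99) + (-8 - 99)*(-15 - 1*22² - 1*22*(-99)))/(-8 - 99) - 26452) + 37*(-40) = ((-22 + 99 - 107*(-15 - 1*484 + 2178))/(-107) - 26452) - 1480 = (-(-22 + 99 - 107*(-15 - 484 + 2178))/107 - 26452) - 1480 = (-(-22 + 99 - 107*1679)/107 - 26452) - 1480 = (-(-22 + 99 - 179653)/107 - 26452) - 1480 = (-1/107*(-179576) - 26452) - 1480 = (179576/107 - 26452) - 1480 = -2650788/107 - 1480 = -2809148/107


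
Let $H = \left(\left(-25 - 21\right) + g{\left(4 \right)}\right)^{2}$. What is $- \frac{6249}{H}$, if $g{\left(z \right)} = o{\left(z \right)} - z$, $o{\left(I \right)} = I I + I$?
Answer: $- \frac{2083}{300} \approx -6.9433$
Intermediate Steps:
$o{\left(I \right)} = I + I^{2}$ ($o{\left(I \right)} = I^{2} + I = I + I^{2}$)
$g{\left(z \right)} = - z + z \left(1 + z\right)$ ($g{\left(z \right)} = z \left(1 + z\right) - z = - z + z \left(1 + z\right)$)
$H = 900$ ($H = \left(\left(-25 - 21\right) + 4^{2}\right)^{2} = \left(-46 + 16\right)^{2} = \left(-30\right)^{2} = 900$)
$- \frac{6249}{H} = - \frac{6249}{900} = \left(-6249\right) \frac{1}{900} = - \frac{2083}{300}$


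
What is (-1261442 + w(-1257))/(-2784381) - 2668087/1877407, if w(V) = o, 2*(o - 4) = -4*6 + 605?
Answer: -3374189069743/3484944253378 ≈ -0.96822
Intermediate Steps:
o = 589/2 (o = 4 + (-4*6 + 605)/2 = 4 + (-24 + 605)/2 = 4 + (1/2)*581 = 4 + 581/2 = 589/2 ≈ 294.50)
w(V) = 589/2
(-1261442 + w(-1257))/(-2784381) - 2668087/1877407 = (-1261442 + 589/2)/(-2784381) - 2668087/1877407 = -2522295/2*(-1/2784381) - 2668087*1/1877407 = 840765/1856254 - 2668087/1877407 = -3374189069743/3484944253378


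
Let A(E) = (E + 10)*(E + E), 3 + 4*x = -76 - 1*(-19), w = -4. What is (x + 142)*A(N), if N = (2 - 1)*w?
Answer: -6096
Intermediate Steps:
N = -4 (N = (2 - 1)*(-4) = 1*(-4) = -4)
x = -15 (x = -¾ + (-76 - 1*(-19))/4 = -¾ + (-76 + 19)/4 = -¾ + (¼)*(-57) = -¾ - 57/4 = -15)
A(E) = 2*E*(10 + E) (A(E) = (10 + E)*(2*E) = 2*E*(10 + E))
(x + 142)*A(N) = (-15 + 142)*(2*(-4)*(10 - 4)) = 127*(2*(-4)*6) = 127*(-48) = -6096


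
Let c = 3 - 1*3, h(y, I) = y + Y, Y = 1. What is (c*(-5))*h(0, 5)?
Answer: 0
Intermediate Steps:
h(y, I) = 1 + y (h(y, I) = y + 1 = 1 + y)
c = 0 (c = 3 - 3 = 0)
(c*(-5))*h(0, 5) = (0*(-5))*(1 + 0) = 0*1 = 0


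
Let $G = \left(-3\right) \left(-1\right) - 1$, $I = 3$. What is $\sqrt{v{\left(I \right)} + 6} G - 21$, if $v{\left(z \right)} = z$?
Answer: $-15$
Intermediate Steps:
$G = 2$ ($G = 3 - 1 = 2$)
$\sqrt{v{\left(I \right)} + 6} G - 21 = \sqrt{3 + 6} \cdot 2 - 21 = \sqrt{9} \cdot 2 - 21 = 3 \cdot 2 - 21 = 6 - 21 = -15$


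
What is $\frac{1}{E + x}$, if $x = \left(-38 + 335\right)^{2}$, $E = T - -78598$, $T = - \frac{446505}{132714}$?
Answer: $\frac{44238}{7379059231} \approx 5.9951 \cdot 10^{-6}$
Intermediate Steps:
$T = - \frac{148835}{44238}$ ($T = \left(-446505\right) \frac{1}{132714} = - \frac{148835}{44238} \approx -3.3644$)
$E = \frac{3476869489}{44238}$ ($E = - \frac{148835}{44238} - -78598 = - \frac{148835}{44238} + 78598 = \frac{3476869489}{44238} \approx 78595.0$)
$x = 88209$ ($x = 297^{2} = 88209$)
$\frac{1}{E + x} = \frac{1}{\frac{3476869489}{44238} + 88209} = \frac{1}{\frac{7379059231}{44238}} = \frac{44238}{7379059231}$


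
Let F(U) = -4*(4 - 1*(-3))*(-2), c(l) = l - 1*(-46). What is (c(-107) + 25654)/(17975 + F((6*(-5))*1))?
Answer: 1347/949 ≈ 1.4194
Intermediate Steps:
c(l) = 46 + l (c(l) = l + 46 = 46 + l)
F(U) = 56 (F(U) = -4*(4 + 3)*(-2) = -4*7*(-2) = -28*(-2) = 56)
(c(-107) + 25654)/(17975 + F((6*(-5))*1)) = ((46 - 107) + 25654)/(17975 + 56) = (-61 + 25654)/18031 = 25593*(1/18031) = 1347/949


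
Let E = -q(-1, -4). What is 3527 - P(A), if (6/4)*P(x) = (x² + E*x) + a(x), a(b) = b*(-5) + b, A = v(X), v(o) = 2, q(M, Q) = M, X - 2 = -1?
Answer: 10585/3 ≈ 3528.3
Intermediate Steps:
X = 1 (X = 2 - 1 = 1)
E = 1 (E = -1*(-1) = 1)
A = 2
a(b) = -4*b (a(b) = -5*b + b = -4*b)
P(x) = -2*x + 2*x²/3 (P(x) = 2*((x² + 1*x) - 4*x)/3 = 2*((x² + x) - 4*x)/3 = 2*((x + x²) - 4*x)/3 = 2*(x² - 3*x)/3 = -2*x + 2*x²/3)
3527 - P(A) = 3527 - 2*2*(-3 + 2)/3 = 3527 - 2*2*(-1)/3 = 3527 - 1*(-4/3) = 3527 + 4/3 = 10585/3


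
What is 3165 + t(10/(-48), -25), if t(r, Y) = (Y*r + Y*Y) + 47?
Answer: 92213/24 ≈ 3842.2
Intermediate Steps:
t(r, Y) = 47 + Y² + Y*r (t(r, Y) = (Y*r + Y²) + 47 = (Y² + Y*r) + 47 = 47 + Y² + Y*r)
3165 + t(10/(-48), -25) = 3165 + (47 + (-25)² - 250/(-48)) = 3165 + (47 + 625 - 250*(-1)/48) = 3165 + (47 + 625 - 25*(-5/24)) = 3165 + (47 + 625 + 125/24) = 3165 + 16253/24 = 92213/24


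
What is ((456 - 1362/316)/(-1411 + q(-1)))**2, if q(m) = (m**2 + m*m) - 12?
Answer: 5093248689/50408332324 ≈ 0.10104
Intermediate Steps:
q(m) = -12 + 2*m**2 (q(m) = (m**2 + m**2) - 12 = 2*m**2 - 12 = -12 + 2*m**2)
((456 - 1362/316)/(-1411 + q(-1)))**2 = ((456 - 1362/316)/(-1411 + (-12 + 2*(-1)**2)))**2 = ((456 - 1362*1/316)/(-1411 + (-12 + 2*1)))**2 = ((456 - 681/158)/(-1411 + (-12 + 2)))**2 = (71367/(158*(-1411 - 10)))**2 = ((71367/158)/(-1421))**2 = ((71367/158)*(-1/1421))**2 = (-71367/224518)**2 = 5093248689/50408332324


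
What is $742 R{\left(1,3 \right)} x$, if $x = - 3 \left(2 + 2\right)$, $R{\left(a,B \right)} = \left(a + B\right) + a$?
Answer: $-44520$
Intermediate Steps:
$R{\left(a,B \right)} = B + 2 a$ ($R{\left(a,B \right)} = \left(B + a\right) + a = B + 2 a$)
$x = -12$ ($x = \left(-3\right) 4 = -12$)
$742 R{\left(1,3 \right)} x = 742 \left(3 + 2 \cdot 1\right) \left(-12\right) = 742 \left(3 + 2\right) \left(-12\right) = 742 \cdot 5 \left(-12\right) = 742 \left(-60\right) = -44520$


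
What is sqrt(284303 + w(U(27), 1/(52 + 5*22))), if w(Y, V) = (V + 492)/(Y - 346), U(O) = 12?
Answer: sqrt(2568958832173)/3006 ≈ 533.20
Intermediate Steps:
w(Y, V) = (492 + V)/(-346 + Y)
sqrt(284303 + w(U(27), 1/(52 + 5*22))) = sqrt(284303 + (492 + 1/(52 + 5*22))/(-346 + 12)) = sqrt(284303 + (492 + 1/(52 + 110))/(-334)) = sqrt(284303 - (492 + 1/162)/334) = sqrt(284303 - 1/334*79705/162) = sqrt(284303 - 79705/54108) = sqrt(15382987019/54108) = sqrt(2568958832173)/3006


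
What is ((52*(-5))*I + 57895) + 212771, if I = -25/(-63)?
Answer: 17045458/63 ≈ 2.7056e+5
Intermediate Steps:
I = 25/63 (I = -25*(-1/63) = 25/63 ≈ 0.39683)
((52*(-5))*I + 57895) + 212771 = ((52*(-5))*(25/63) + 57895) + 212771 = (-260*25/63 + 57895) + 212771 = (-6500/63 + 57895) + 212771 = 3640885/63 + 212771 = 17045458/63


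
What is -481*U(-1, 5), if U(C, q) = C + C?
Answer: 962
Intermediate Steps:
U(C, q) = 2*C
-481*U(-1, 5) = -962*(-1) = -481*(-2) = 962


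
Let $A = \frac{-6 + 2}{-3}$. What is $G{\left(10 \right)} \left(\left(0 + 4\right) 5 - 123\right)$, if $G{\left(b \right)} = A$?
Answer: $- \frac{412}{3} \approx -137.33$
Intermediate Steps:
$A = \frac{4}{3}$ ($A = \left(-4\right) \left(- \frac{1}{3}\right) = \frac{4}{3} \approx 1.3333$)
$G{\left(b \right)} = \frac{4}{3}$
$G{\left(10 \right)} \left(\left(0 + 4\right) 5 - 123\right) = \frac{4 \left(\left(0 + 4\right) 5 - 123\right)}{3} = \frac{4 \left(4 \cdot 5 - 123\right)}{3} = \frac{4 \left(20 - 123\right)}{3} = \frac{4}{3} \left(-103\right) = - \frac{412}{3}$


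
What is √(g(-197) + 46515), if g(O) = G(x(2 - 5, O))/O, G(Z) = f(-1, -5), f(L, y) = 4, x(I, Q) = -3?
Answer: 11*√14919007/197 ≈ 215.67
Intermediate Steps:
G(Z) = 4
g(O) = 4/O
√(g(-197) + 46515) = √(4/(-197) + 46515) = √(4*(-1/197) + 46515) = √(-4/197 + 46515) = √(9163451/197) = 11*√14919007/197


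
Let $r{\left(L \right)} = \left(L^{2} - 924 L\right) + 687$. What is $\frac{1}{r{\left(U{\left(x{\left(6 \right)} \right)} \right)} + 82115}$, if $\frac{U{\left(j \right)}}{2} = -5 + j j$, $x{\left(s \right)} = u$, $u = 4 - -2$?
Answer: $\frac{1}{29358} \approx 3.4062 \cdot 10^{-5}$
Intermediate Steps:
$u = 6$ ($u = 4 + 2 = 6$)
$x{\left(s \right)} = 6$
$U{\left(j \right)} = -10 + 2 j^{2}$ ($U{\left(j \right)} = 2 \left(-5 + j j\right) = 2 \left(-5 + j^{2}\right) = -10 + 2 j^{2}$)
$r{\left(L \right)} = 687 + L^{2} - 924 L$
$\frac{1}{r{\left(U{\left(x{\left(6 \right)} \right)} \right)} + 82115} = \frac{1}{\left(687 + \left(-10 + 2 \cdot 6^{2}\right)^{2} - 924 \left(-10 + 2 \cdot 6^{2}\right)\right) + 82115} = \frac{1}{\left(687 + \left(-10 + 2 \cdot 36\right)^{2} - 924 \left(-10 + 2 \cdot 36\right)\right) + 82115} = \frac{1}{\left(687 + \left(-10 + 72\right)^{2} - 924 \left(-10 + 72\right)\right) + 82115} = \frac{1}{\left(687 + 62^{2} - 57288\right) + 82115} = \frac{1}{\left(687 + 3844 - 57288\right) + 82115} = \frac{1}{-52757 + 82115} = \frac{1}{29358}$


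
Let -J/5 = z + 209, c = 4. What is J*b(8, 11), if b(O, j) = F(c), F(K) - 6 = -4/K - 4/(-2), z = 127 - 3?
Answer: -11655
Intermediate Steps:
z = 124
J = -1665 (J = -5*(124 + 209) = -5*333 = -1665)
F(K) = 8 - 4/K (F(K) = 6 + (-4/K - 4/(-2)) = 6 + (-4/K - 4*(-½)) = 6 + (-4/K + 2) = 6 + (2 - 4/K) = 8 - 4/K)
b(O, j) = 7 (b(O, j) = 8 - 4/4 = 8 - 4*¼ = 8 - 1 = 7)
J*b(8, 11) = -1665*7 = -11655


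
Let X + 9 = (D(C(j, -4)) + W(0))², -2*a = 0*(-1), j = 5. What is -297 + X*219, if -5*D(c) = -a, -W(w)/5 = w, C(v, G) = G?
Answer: -2268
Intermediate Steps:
W(w) = -5*w
a = 0 (a = -0*(-1) = -½*0 = 0)
D(c) = 0 (D(c) = -(-1)*0/5 = -⅕*0 = 0)
X = -9 (X = -9 + (0 - 5*0)² = -9 + (0 + 0)² = -9 + 0² = -9 + 0 = -9)
-297 + X*219 = -297 - 9*219 = -297 - 1971 = -2268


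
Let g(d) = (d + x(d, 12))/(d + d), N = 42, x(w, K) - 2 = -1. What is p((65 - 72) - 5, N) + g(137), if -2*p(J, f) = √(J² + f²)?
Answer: 69/137 - 3*√53 ≈ -21.337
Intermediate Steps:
x(w, K) = 1 (x(w, K) = 2 - 1 = 1)
p(J, f) = -√(J² + f²)/2
g(d) = (1 + d)/(2*d) (g(d) = (d + 1)/(d + d) = (1 + d)/((2*d)) = (1 + d)*(1/(2*d)) = (1 + d)/(2*d))
p((65 - 72) - 5, N) + g(137) = -√(((65 - 72) - 5)² + 42²)/2 + (½)*(1 + 137)/137 = -√((-7 - 5)² + 1764)/2 + (½)*(1/137)*138 = -√((-12)² + 1764)/2 + 69/137 = -√(144 + 1764)/2 + 69/137 = -3*√53 + 69/137 = 69/137 - 3*√53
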